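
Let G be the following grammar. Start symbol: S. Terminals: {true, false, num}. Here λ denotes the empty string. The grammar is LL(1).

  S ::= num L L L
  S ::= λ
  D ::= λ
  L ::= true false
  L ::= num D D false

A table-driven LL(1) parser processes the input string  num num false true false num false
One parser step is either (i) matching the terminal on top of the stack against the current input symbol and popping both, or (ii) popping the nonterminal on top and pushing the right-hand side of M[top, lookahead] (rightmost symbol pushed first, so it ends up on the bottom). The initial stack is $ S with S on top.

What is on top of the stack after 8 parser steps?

true

step 1: stack=$ S  input=num num false true false num false $  — expand S ::= num L L L
step 2: stack=$ L L L num  input=num num false true false num false $  — match num
step 3: stack=$ L L L  input=num false true false num false $  — expand L ::= num D D false
step 4: stack=$ L L false D D num  input=num false true false num false $  — match num
step 5: stack=$ L L false D D  input=false true false num false $  — expand D ::= λ
step 6: stack=$ L L false D  input=false true false num false $  — expand D ::= λ
step 7: stack=$ L L false  input=false true false num false $  — match false
step 8: stack=$ L L  input=true false num false $  — expand L ::= true false
Stack after step 8: $ L false true (top = true).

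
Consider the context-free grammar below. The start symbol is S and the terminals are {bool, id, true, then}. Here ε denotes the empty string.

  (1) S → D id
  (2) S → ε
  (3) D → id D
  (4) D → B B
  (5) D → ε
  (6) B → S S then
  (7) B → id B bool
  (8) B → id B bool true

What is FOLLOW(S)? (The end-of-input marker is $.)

{$, id, then}

FIRST(S): from S→D id we get {id, then}; from S→ε we get {ε}. So FIRST(S) = {ε, id, then}.
FIRST(B): from B→S S then we get {id, then}; from B→id B bool we get {id}; from B→id B bool true we get {id}. So FIRST(B) = {id, then}.
FIRST(D): from D→id D we get {id}; from D→B B we get {id, then}; from D→ε we get {ε}. So FIRST(D) = {ε, id, then}.
FOLLOW(S) includes $ since S is the start symbol.
FOLLOW(S): in B→S S then (occurrence 1), S is followed by S then with FIRST {id, then}; in B→S S then (occurrence 2), S is followed by then with FIRST {then}. Thus FOLLOW(S) = {$, id, then}.
FOLLOW(D): in S→D id, D is followed by id with FIRST {id}; in D→id D, the suffix after D is empty (adds nothing new). Thus FOLLOW(D) = {id}.
FOLLOW(B): in D→B B (occurrence 1), B is followed by B with FIRST {id, then}; in D→B B (occurrence 2), the suffix after B is empty, so FOLLOW(B) ⊇ FOLLOW(D) = {id}; in B→id B bool, B is followed by bool with FIRST {bool}; in B→id B bool true, B is followed by bool true with FIRST {bool}. Thus FOLLOW(B) = {bool, id, then}.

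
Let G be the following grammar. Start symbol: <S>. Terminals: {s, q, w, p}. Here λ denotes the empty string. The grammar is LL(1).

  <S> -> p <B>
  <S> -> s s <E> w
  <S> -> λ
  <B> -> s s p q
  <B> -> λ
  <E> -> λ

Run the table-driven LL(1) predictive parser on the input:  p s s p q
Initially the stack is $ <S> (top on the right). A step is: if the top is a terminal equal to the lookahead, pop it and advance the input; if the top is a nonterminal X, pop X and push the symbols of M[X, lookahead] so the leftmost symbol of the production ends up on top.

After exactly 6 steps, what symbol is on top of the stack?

step 1: stack=$ <S>  input=p s s p q $  — expand <S> -> p <B>
step 2: stack=$ <B> p  input=p s s p q $  — match p
step 3: stack=$ <B>  input=s s p q $  — expand <B> -> s s p q
step 4: stack=$ q p s s  input=s s p q $  — match s
step 5: stack=$ q p s  input=s p q $  — match s
step 6: stack=$ q p  input=p q $  — match p
Stack after step 6: $ q (top = q).

q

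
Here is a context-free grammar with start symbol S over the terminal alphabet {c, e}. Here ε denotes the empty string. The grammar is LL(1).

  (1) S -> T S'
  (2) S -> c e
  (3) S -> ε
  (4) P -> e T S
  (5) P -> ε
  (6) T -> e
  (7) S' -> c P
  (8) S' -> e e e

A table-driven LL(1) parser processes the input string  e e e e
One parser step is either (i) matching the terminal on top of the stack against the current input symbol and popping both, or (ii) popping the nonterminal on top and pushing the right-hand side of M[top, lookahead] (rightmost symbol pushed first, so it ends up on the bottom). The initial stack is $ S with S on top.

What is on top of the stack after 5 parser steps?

e

     Stack    Input      Action
  1  $ S      e e e e $  expand S -> T S'
  2  $ S' T   e e e e $  expand T -> e
  3  $ S' e   e e e e $  match e
  4  $ S'     e e e $    expand S' -> e e e
  5  $ e e e  e e e $    match e
Stack after step 5: $ e e (top = e).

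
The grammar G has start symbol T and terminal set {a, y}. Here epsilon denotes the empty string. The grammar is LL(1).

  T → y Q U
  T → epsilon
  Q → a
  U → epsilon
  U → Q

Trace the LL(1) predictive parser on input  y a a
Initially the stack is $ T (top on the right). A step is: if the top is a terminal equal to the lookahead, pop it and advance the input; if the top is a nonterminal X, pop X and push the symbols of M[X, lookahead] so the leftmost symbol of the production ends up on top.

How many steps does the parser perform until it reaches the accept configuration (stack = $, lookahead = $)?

     Stack    Input    Action
  1  $ T      y a a $  expand T → y Q U
  2  $ U Q y  y a a $  match y
  3  $ U Q    a a $    expand Q → a
  4  $ U a    a a $    match a
  5  $ U      a $      expand U → Q
  6  $ Q      a $      expand Q → a
  7  $ a      a $      match a
Accept reached after 7 steps.

7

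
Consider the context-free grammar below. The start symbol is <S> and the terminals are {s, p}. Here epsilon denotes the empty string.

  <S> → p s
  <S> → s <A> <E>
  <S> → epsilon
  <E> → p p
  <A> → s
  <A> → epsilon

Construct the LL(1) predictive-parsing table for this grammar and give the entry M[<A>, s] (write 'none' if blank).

<A> → s

FIRST(<S>) = {epsilon, p, s}
FIRST(<E>) = {p}
FIRST(<A>) = {epsilon, s}
FOLLOW(<S>) includes $ since <S> is the start symbol.
FOLLOW(<A>): in <S>→s <A> <E>, <A> is followed by <E> with FIRST {p}. Thus FOLLOW(<A>) = {p}.
For <A> → s: FIRST(s) = {s}, so it goes in M[<A>, t] for t ∈ {s}.
For <A> → epsilon: FIRST(epsilon) = {epsilon}, so it goes in M[<A>, t] for t ∈ {}; since epsilon ∈ FIRST, also for every t ∈ FOLLOW(<A>) = {p}.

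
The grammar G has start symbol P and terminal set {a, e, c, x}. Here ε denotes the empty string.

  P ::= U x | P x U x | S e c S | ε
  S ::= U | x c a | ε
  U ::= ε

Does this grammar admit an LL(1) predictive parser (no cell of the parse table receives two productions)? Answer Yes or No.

No

FIRST(P) = {ε, e, x}
FIRST(S) = {ε, x}
FIRST(U) = {ε}
FOLLOW(P) = {$, x}
FOLLOW(S) = {$, e, x}
FOLLOW(U) = {$, e, x}
Cell M[P, e] receives both P ::= P x U x and P ::= S e c S — the grammar is not LL(1).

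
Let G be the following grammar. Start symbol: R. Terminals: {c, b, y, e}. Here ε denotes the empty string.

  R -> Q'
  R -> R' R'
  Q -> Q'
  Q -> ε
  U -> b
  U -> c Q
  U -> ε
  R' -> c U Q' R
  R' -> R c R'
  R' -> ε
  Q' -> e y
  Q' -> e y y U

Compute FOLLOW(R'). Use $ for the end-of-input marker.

{$, c, e}

FIRST(U): from U->b we get {b}; from U->c Q we get {c}; from U->ε we get {ε}. So FIRST(U) = {ε, b, c}.
FIRST(Q'): from Q'->e y we get {e}; from Q'->e y y U we get {e}. So FIRST(Q') = {e}.
FIRST(Q): from Q->Q' we get {e}; from Q->ε we get {ε}. So FIRST(Q) = {ε, e}.
FIRST(R): from R->Q' we get {e}; from R->R' R' we get {ε, c, e}. So FIRST(R) = {ε, c, e}.
FIRST(R'): from R'->c U Q' R we get {c}; from R'->R c R' we get {c, e}; from R'->ε we get {ε}. So FIRST(R') = {ε, c, e}.
FOLLOW(R) includes $ since R is the start symbol.
FOLLOW(R): in R'->c U Q' R, the suffix after R is empty, so FOLLOW(R) ⊇ FOLLOW(R') = {$, c, e}; in R'->R c R', R is followed by c R' with FIRST {c}. Thus FOLLOW(R) = {$, c, e}.
FOLLOW(R'): in R->R' R' (occurrence 1), R' is followed by R' with FIRST {ε, c, e}; in R->R' R' (occurrence 1), the suffix after R' is nullable, so FOLLOW(R') ⊇ FOLLOW(R) = {$, c, e}; in R->R' R' (occurrence 2), the suffix after R' is empty, so FOLLOW(R') ⊇ FOLLOW(R) = {$, c, e}; in R'->R c R', the suffix after R' is empty (adds nothing new). Thus FOLLOW(R') = {$, c, e}.
FOLLOW(Q): in U->c Q, the suffix after Q is empty, so FOLLOW(Q) ⊇ FOLLOW(U) = {$, c, e}. Thus FOLLOW(Q) = {$, c, e}.
FOLLOW(Q'): in R->Q', the suffix after Q' is empty, so FOLLOW(Q') ⊇ FOLLOW(R) = {$, c, e}; in Q->Q', the suffix after Q' is empty, so FOLLOW(Q') ⊇ FOLLOW(Q) = {$, c, e}; in R'->c U Q' R, Q' is followed by R with FIRST {ε, c, e}; in R'->c U Q' R, the suffix after Q' is nullable, so FOLLOW(Q') ⊇ FOLLOW(R') = {$, c, e}. Thus FOLLOW(Q') = {$, c, e}.
FOLLOW(U): in R'->c U Q' R, U is followed by Q' R with FIRST {e}; in Q'->e y y U, the suffix after U is empty, so FOLLOW(U) ⊇ FOLLOW(Q') = {$, c, e}. Thus FOLLOW(U) = {$, c, e}.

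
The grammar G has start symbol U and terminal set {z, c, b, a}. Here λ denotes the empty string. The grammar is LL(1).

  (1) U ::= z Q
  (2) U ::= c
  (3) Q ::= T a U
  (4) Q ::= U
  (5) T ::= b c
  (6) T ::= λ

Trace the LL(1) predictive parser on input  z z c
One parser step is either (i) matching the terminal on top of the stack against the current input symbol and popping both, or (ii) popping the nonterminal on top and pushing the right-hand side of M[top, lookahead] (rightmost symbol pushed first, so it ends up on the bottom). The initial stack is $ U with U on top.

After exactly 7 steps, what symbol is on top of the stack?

c

step 1: stack=$ U  input=z z c $  — expand U ::= z Q
step 2: stack=$ Q z  input=z z c $  — match z
step 3: stack=$ Q  input=z c $  — expand Q ::= U
step 4: stack=$ U  input=z c $  — expand U ::= z Q
step 5: stack=$ Q z  input=z c $  — match z
step 6: stack=$ Q  input=c $  — expand Q ::= U
step 7: stack=$ U  input=c $  — expand U ::= c
Stack after step 7: $ c (top = c).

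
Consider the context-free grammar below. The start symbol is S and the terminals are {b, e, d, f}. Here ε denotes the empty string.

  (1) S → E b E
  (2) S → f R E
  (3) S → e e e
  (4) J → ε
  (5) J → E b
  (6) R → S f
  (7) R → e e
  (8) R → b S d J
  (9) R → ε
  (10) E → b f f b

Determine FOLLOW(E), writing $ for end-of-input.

{$, b, d, f}

FIRST(E) = {b}
FIRST(S) = {b, e, f}  (via E b E)
FIRST(J) = {ε, b}  (via E b)
FIRST(R) = {ε, b, e, f}  (via S f)
FOLLOW(S) includes $ since S is the start symbol.
FOLLOW(S): in R→S f, S is followed by f with FIRST {f}; in R→b S d J, S is followed by d J with FIRST {d}. Thus FOLLOW(S) = {$, d, f}.
FOLLOW(R): in S→f R E, R is followed by E with FIRST {b}. Thus FOLLOW(R) = {b}.
FOLLOW(J): in R→b S d J, the suffix after J is empty, so FOLLOW(J) ⊇ FOLLOW(R) = {b}. Thus FOLLOW(J) = {b}.
FOLLOW(E): in S→E b E (occurrence 1), E is followed by b E with FIRST {b}; in S→E b E (occurrence 2), the suffix after E is empty, so FOLLOW(E) ⊇ FOLLOW(S) = {$, d, f}; in S→f R E, the suffix after E is empty, so FOLLOW(E) ⊇ FOLLOW(S) = {$, d, f}; in J→E b, E is followed by b with FIRST {b}. Thus FOLLOW(E) = {$, b, d, f}.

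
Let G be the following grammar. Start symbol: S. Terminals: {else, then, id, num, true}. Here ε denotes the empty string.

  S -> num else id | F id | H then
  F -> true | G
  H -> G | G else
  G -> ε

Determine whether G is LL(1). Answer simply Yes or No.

Yes

FIRST(S) = {else, id, num, then, true}
FIRST(F) = {ε, true}
FIRST(H) = {ε, else}
FIRST(G) = {ε}
FOLLOW(S) = {$}
FOLLOW(F) = {id}
FOLLOW(H) = {then}
FOLLOW(G) = {else, id, then}
Each cell of M receives at most one production.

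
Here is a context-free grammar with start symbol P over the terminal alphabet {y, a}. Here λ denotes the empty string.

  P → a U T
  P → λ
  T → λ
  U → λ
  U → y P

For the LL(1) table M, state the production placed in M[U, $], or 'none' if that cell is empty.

U → λ

FIRST(P) = {λ, a}
FIRST(T) = {λ}
FIRST(U) = {λ, y}
FOLLOW(P) includes $ since P is the start symbol.
FOLLOW(P): in U→y P, the suffix after P is empty, so FOLLOW(P) ⊇ FOLLOW(U) = {$}. Thus FOLLOW(P) = {$}.
FOLLOW(U): in P→a U T, U is followed by T with FIRST {λ}; in P→a U T, the suffix after U is nullable, so FOLLOW(U) ⊇ FOLLOW(P) = {$}. Thus FOLLOW(U) = {$}.
For U → λ: FIRST(λ) = {λ}, so it goes in M[U, t] for t ∈ {}; since λ ∈ FIRST, also for every t ∈ FOLLOW(U) = {$}.
For U → y P: FIRST(y P) = {y}, so it goes in M[U, t] for t ∈ {y}.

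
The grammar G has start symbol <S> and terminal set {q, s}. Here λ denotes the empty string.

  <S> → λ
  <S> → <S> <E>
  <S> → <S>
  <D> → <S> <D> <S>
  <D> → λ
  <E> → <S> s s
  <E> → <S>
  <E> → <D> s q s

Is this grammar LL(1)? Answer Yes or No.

No

FIRST(<S>) = {λ, s}
FIRST(<D>) = {λ, s}
FIRST(<E>) = {λ, s}
FOLLOW(<S>) = {$, s}
FOLLOW(<D>) = {s}
FOLLOW(<E>) = {$, s}
Cell M[<D>, s] receives both <D> → <S> <D> <S> and <D> → λ — the grammar is not LL(1).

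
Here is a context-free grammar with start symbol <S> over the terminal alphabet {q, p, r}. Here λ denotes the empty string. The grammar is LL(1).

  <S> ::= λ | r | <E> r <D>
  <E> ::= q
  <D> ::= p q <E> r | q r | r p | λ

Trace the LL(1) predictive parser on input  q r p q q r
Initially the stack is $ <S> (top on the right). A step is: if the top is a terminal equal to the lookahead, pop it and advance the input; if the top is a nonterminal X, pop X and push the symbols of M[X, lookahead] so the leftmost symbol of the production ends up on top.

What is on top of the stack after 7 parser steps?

<E>

     Stack        Input          Action
  1  $ <S>        q r p q q r $  expand <S> ::= <E> r <D>
  2  $ <D> r <E>  q r p q q r $  expand <E> ::= q
  3  $ <D> r q    q r p q q r $  match q
  4  $ <D> r      r p q q r $    match r
  5  $ <D>        p q q r $      expand <D> ::= p q <E> r
  6  $ r <E> q p  p q q r $      match p
  7  $ r <E> q    q q r $        match q
Stack after step 7: $ r <E> (top = <E>).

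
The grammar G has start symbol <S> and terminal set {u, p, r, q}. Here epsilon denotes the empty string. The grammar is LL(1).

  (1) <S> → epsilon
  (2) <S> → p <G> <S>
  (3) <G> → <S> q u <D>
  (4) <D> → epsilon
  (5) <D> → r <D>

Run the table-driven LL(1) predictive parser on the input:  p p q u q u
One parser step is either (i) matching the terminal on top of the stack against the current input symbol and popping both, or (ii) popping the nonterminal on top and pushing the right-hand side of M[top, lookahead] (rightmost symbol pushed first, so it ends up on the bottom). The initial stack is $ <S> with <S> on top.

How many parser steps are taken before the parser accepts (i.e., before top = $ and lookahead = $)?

      Stack                          Input          Action
   1  $ <S>                          p p q u q u $  expand <S> → p <G> <S>
   2  $ <S> <G> p                    p p q u q u $  match p
   3  $ <S> <G>                      p q u q u $    expand <G> → <S> q u <D>
   4  $ <S> <D> u q <S>              p q u q u $    expand <S> → p <G> <S>
   5  $ <S> <D> u q <S> <G> p        p q u q u $    match p
   6  $ <S> <D> u q <S> <G>          q u q u $      expand <G> → <S> q u <D>
   7  $ <S> <D> u q <S> <D> u q <S>  q u q u $      expand <S> → epsilon
   8  $ <S> <D> u q <S> <D> u q      q u q u $      match q
   9  $ <S> <D> u q <S> <D> u        u q u $        match u
  10  $ <S> <D> u q <S> <D>          q u $          expand <D> → epsilon
  11  $ <S> <D> u q <S>              q u $          expand <S> → epsilon
  12  $ <S> <D> u q                  q u $          match q
  13  $ <S> <D> u                    u $            match u
  14  $ <S> <D>                      $              expand <D> → epsilon
  15  $ <S>                          $              expand <S> → epsilon
Accept reached after 15 steps.

15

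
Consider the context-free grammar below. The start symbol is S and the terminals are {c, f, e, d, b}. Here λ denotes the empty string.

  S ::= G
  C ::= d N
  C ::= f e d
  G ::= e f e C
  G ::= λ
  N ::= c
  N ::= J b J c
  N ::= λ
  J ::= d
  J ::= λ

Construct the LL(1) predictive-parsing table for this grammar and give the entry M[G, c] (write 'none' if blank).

none

FIRST(C) = {d, f}
FIRST(G) = {λ, e}
FIRST(J) = {λ, d}
FIRST(S) = {λ, e}  (via G)
FIRST(N) = {λ, b, c, d}  (via J b J c)
FOLLOW(S) includes $ since S is the start symbol.
FOLLOW(S): S appears on no right-hand side. Thus FOLLOW(S) = {$}.
FOLLOW(G): in S::=G, the suffix after G is empty, so FOLLOW(G) ⊇ FOLLOW(S) = {$}. Thus FOLLOW(G) = {$}.
For G ::= e f e C: FIRST(e f e C) = {e}, so it goes in M[G, t] for t ∈ {e}.
For G ::= λ: FIRST(λ) = {λ}, so it goes in M[G, t] for t ∈ {}; since λ ∈ FIRST, also for every t ∈ FOLLOW(G) = {$}.
None of these place a production in M[G, c].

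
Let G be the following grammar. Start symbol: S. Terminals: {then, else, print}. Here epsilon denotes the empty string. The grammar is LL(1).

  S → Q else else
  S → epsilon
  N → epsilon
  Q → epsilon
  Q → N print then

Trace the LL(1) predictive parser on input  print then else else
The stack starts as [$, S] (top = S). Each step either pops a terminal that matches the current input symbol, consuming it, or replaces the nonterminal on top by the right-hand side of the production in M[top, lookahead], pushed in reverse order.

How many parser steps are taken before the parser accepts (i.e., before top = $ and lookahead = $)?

7

     Stack                     Input                   Action
  1  $ S                       print then else else $  expand S → Q else else
  2  $ else else Q             print then else else $  expand Q → N print then
  3  $ else else then print N  print then else else $  expand N → epsilon
  4  $ else else then print    print then else else $  match print
  5  $ else else then          then else else $        match then
  6  $ else else               else else $             match else
  7  $ else                    else $                  match else
Accept reached after 7 steps.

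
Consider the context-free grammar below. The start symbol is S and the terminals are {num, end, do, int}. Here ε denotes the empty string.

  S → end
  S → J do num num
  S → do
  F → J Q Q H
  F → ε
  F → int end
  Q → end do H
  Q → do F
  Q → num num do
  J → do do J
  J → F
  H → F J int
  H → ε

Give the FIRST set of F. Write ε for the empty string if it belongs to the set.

{ε, do, end, int, num}

FIRST(Q) = {do, end, num}
FIRST(S) = {do, end, int, num}  (via J do num num)
FIRST(F) = {ε, do, end, int, num}  (via J Q Q H)
FIRST(J) = {ε, do, end, int, num}  (via F)
FIRST(H) = {ε, do, end, int, num}  (via F J int)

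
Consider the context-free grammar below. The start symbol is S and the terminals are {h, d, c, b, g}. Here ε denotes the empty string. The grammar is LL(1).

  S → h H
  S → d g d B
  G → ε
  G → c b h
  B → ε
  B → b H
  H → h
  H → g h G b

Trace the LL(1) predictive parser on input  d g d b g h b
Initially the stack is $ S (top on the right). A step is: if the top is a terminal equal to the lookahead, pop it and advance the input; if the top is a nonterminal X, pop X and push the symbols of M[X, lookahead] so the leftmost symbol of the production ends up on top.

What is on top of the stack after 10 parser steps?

      Stack      Input            Action
   1  $ S        d g d b g h b $  expand S → d g d B
   2  $ B d g d  d g d b g h b $  match d
   3  $ B d g    g d b g h b $    match g
   4  $ B d      d b g h b $      match d
   5  $ B        b g h b $        expand B → b H
   6  $ H b      b g h b $        match b
   7  $ H        g h b $          expand H → g h G b
   8  $ b G h g  g h b $          match g
   9  $ b G h    h b $            match h
  10  $ b G      b $              expand G → ε
Stack after step 10: $ b (top = b).

b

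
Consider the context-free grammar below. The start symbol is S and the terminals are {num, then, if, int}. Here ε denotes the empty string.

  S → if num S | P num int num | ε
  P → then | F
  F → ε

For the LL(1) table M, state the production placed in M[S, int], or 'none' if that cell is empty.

FIRST(F) = {ε}
FIRST(P) = {ε, then}  (via F)
FIRST(S) = {ε, if, num, then}  (via P num int num)
FOLLOW(S) includes $ since S is the start symbol.
FOLLOW(S): in S→if num S, the suffix after S is empty (adds nothing new). Thus FOLLOW(S) = {$}.
For S → if num S: FIRST(if num S) = {if}, so it goes in M[S, t] for t ∈ {if}.
For S → P num int num: FIRST(P num int num) = {num, then}, so it goes in M[S, t] for t ∈ {num, then}.
For S → ε: FIRST(ε) = {ε}, so it goes in M[S, t] for t ∈ {}; since ε ∈ FIRST, also for every t ∈ FOLLOW(S) = {$}.
None of these place a production in M[S, int].

none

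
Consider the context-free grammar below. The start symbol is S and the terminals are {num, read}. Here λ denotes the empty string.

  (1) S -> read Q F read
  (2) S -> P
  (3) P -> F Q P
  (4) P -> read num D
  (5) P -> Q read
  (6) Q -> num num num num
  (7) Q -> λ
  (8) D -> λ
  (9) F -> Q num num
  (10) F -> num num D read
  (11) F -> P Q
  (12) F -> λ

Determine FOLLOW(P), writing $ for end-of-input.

{$, num, read}

FIRST(Q): from Q->num num num num we get {num}; from Q->λ we get {λ}. So FIRST(Q) = {λ, num}.
FIRST(D): from D->λ we get {λ}. So FIRST(D) = {λ}.
FIRST(S): from S->read Q F read we get {read}; from S->P we get {num, read}. So FIRST(S) = {num, read}.
FIRST(P): from P->F Q P we get {num, read}; from P->read num D we get {read}; from P->Q read we get {num, read}. So FIRST(P) = {num, read}.
FIRST(F): from F->Q num num we get {num}; from F->num num D read we get {num}; from F->P Q we get {num, read}; from F->λ we get {λ}. So FIRST(F) = {λ, num, read}.
FOLLOW(S) includes $ since S is the start symbol.
FOLLOW(S): S appears on no right-hand side. Thus FOLLOW(S) = {$}.
FOLLOW(F): in S->read Q F read, F is followed by read with FIRST {read}; in P->F Q P, F is followed by Q P with FIRST {num, read}. Thus FOLLOW(F) = {num, read}.
FOLLOW(P): in S->P, the suffix after P is empty, so FOLLOW(P) ⊇ FOLLOW(S) = {$}; in P->F Q P, the suffix after P is empty (adds nothing new); in F->P Q, P is followed by Q with FIRST {λ, num}; in F->P Q, the suffix after P is nullable, so FOLLOW(P) ⊇ FOLLOW(F) = {num, read}. Thus FOLLOW(P) = {$, num, read}.
FOLLOW(Q): in S->read Q F read, Q is followed by F read with FIRST {num, read}; in P->F Q P, Q is followed by P with FIRST {num, read}; in P->Q read, Q is followed by read with FIRST {read}; in F->Q num num, Q is followed by num num with FIRST {num}; in F->P Q, the suffix after Q is empty, so FOLLOW(Q) ⊇ FOLLOW(F) = {num, read}. Thus FOLLOW(Q) = {num, read}.
FOLLOW(D): in P->read num D, the suffix after D is empty, so FOLLOW(D) ⊇ FOLLOW(P) = {$, num, read}; in F->num num D read, D is followed by read with FIRST {read}. Thus FOLLOW(D) = {$, num, read}.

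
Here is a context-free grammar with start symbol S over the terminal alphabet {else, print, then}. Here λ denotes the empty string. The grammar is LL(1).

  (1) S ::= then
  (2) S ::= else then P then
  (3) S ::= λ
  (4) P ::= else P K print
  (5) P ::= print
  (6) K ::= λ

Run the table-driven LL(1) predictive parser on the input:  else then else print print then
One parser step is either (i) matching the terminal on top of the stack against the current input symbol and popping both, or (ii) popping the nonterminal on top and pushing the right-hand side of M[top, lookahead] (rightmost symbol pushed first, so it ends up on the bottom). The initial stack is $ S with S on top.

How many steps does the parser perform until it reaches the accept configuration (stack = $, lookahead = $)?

10

      Stack                  Input                              Action
   1  $ S                    else then else print print then $  expand S ::= else then P then
   2  $ then P then else     else then else print print then $  match else
   3  $ then P then          then else print print then $       match then
   4  $ then P               else print print then $            expand P ::= else P K print
   5  $ then print K P else  else print print then $            match else
   6  $ then print K P       print print then $                 expand P ::= print
   7  $ then print K print   print print then $                 match print
   8  $ then print K         print then $                       expand K ::= λ
   9  $ then print           print then $                       match print
  10  $ then                 then $                             match then
Accept reached after 10 steps.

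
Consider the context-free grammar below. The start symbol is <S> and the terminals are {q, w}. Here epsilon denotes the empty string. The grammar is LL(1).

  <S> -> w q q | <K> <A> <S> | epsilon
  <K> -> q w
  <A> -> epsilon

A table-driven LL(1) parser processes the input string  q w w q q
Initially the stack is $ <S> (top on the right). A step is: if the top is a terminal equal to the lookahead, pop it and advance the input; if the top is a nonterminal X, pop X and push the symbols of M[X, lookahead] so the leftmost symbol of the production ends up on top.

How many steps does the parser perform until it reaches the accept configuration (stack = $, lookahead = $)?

step 1: stack=$ <S>  input=q w w q q $  — expand <S> -> <K> <A> <S>
step 2: stack=$ <S> <A> <K>  input=q w w q q $  — expand <K> -> q w
step 3: stack=$ <S> <A> w q  input=q w w q q $  — match q
step 4: stack=$ <S> <A> w  input=w w q q $  — match w
step 5: stack=$ <S> <A>  input=w q q $  — expand <A> -> epsilon
step 6: stack=$ <S>  input=w q q $  — expand <S> -> w q q
step 7: stack=$ q q w  input=w q q $  — match w
step 8: stack=$ q q  input=q q $  — match q
step 9: stack=$ q  input=q $  — match q
Accept reached after 9 steps.

9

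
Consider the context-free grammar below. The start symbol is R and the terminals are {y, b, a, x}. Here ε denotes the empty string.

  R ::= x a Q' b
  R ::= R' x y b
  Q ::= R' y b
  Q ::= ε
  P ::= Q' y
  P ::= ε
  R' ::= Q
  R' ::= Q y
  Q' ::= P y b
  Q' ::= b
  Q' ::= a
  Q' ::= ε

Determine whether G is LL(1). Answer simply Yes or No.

FIRST(R) = {x, y}
FIRST(Q) = {ε, y}
FIRST(P) = {ε, a, b, y}
FIRST(R') = {ε, y}
FIRST(Q') = {ε, a, b, y}
FOLLOW(R) = {$}
FOLLOW(Q) = {x, y}
FOLLOW(P) = {y}
FOLLOW(R') = {x, y}
FOLLOW(Q') = {b, y}
Cell M[P, y] receives both P ::= Q' y and P ::= ε — the grammar is not LL(1).

No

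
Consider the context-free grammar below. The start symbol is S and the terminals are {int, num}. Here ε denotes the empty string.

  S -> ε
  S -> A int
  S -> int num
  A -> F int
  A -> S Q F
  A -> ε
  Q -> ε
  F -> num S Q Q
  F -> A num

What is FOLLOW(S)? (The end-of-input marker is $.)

{$, int, num}

FIRST(Q): from Q->ε we get {ε}. So FIRST(Q) = {ε}.
FIRST(S): from S->ε we get {ε}; from S->A int we get {int, num}; from S->int num we get {int}. So FIRST(S) = {ε, int, num}.
FIRST(A): from A->F int we get {int, num}; from A->S Q F we get {int, num}; from A->ε we get {ε}. So FIRST(A) = {ε, int, num}.
FIRST(F): from F->num S Q Q we get {num}; from F->A num we get {int, num}. So FIRST(F) = {int, num}.
FOLLOW(S) includes $ since S is the start symbol.
FOLLOW(A): in S->A int, A is followed by int with FIRST {int}; in F->A num, A is followed by num with FIRST {num}. Thus FOLLOW(A) = {int, num}.
FOLLOW(F): in A->F int, F is followed by int with FIRST {int}; in A->S Q F, the suffix after F is empty, so FOLLOW(F) ⊇ FOLLOW(A) = {int, num}. Thus FOLLOW(F) = {int, num}.
FOLLOW(S): in A->S Q F, S is followed by Q F with FIRST {int, num}; in F->num S Q Q, S is followed by Q Q with FIRST {ε}; in F->num S Q Q, the suffix after S is nullable, so FOLLOW(S) ⊇ FOLLOW(F) = {int, num}. Thus FOLLOW(S) = {$, int, num}.
FOLLOW(Q): in A->S Q F, Q is followed by F with FIRST {int, num}; in F->num S Q Q (occurrence 1), Q is followed by Q with FIRST {ε}; in F->num S Q Q (occurrence 1), the suffix after Q is nullable, so FOLLOW(Q) ⊇ FOLLOW(F) = {int, num}; in F->num S Q Q (occurrence 2), the suffix after Q is empty, so FOLLOW(Q) ⊇ FOLLOW(F) = {int, num}. Thus FOLLOW(Q) = {int, num}.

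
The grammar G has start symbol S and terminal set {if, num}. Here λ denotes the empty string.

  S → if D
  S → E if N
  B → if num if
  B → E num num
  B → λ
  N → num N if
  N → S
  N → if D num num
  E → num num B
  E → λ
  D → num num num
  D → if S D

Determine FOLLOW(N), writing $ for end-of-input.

{$, if, num}

FIRST(E): from E→num num B we get {num}; from E→λ we get {λ}. So FIRST(E) = {λ, num}.
FIRST(D): from D→num num num we get {num}; from D→if S D we get {if}. So FIRST(D) = {if, num}.
FIRST(S): from S→if D we get {if}; from S→E if N we get {if, num}. So FIRST(S) = {if, num}.
FIRST(B): from B→if num if we get {if}; from B→E num num we get {num}; from B→λ we get {λ}. So FIRST(B) = {λ, if, num}.
FIRST(N): from N→num N if we get {num}; from N→S we get {if, num}; from N→if D num num we get {if}. So FIRST(N) = {if, num}.
FOLLOW(S) includes $ since S is the start symbol.
FOLLOW(E): in S→E if N, E is followed by if N with FIRST {if}; in B→E num num, E is followed by num num with FIRST {num}. Thus FOLLOW(E) = {if, num}.
FOLLOW(B): in E→num num B, the suffix after B is empty, so FOLLOW(B) ⊇ FOLLOW(E) = {if, num}. Thus FOLLOW(B) = {if, num}.
FOLLOW(S): in N→S, the suffix after S is empty, so FOLLOW(S) ⊇ FOLLOW(N) = {$, if, num}; in D→if S D, S is followed by D with FIRST {if, num}. Thus FOLLOW(S) = {$, if, num}.
FOLLOW(N): in S→E if N, the suffix after N is empty, so FOLLOW(N) ⊇ FOLLOW(S) = {$, if, num}; in N→num N if, N is followed by if with FIRST {if}. Thus FOLLOW(N) = {$, if, num}.
FOLLOW(D): in S→if D, the suffix after D is empty, so FOLLOW(D) ⊇ FOLLOW(S) = {$, if, num}; in N→if D num num, D is followed by num num with FIRST {num}; in D→if S D, the suffix after D is empty (adds nothing new). Thus FOLLOW(D) = {$, if, num}.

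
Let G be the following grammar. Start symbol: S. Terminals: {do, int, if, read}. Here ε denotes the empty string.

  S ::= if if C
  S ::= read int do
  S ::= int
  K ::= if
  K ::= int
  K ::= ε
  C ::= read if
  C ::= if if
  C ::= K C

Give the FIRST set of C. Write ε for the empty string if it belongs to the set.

FIRST(S) = {if, int, read}
FIRST(K) = {ε, if, int}
FIRST(C) = {if, int, read}  (via K C)

{if, int, read}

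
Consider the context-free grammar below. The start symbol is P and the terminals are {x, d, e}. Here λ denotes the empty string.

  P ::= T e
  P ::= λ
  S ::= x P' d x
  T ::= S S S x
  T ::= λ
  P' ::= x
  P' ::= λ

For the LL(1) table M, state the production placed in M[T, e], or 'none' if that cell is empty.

FIRST(S) = {x}
FIRST(P') = {λ, x}
FIRST(T) = {λ, x}  (via S S S x)
FIRST(P) = {λ, e, x}  (via T e)
FOLLOW(P) includes $ since P is the start symbol.
FOLLOW(T): in P::=T e, T is followed by e with FIRST {e}. Thus FOLLOW(T) = {e}.
For T ::= S S S x: FIRST(S S S x) = {x}, so it goes in M[T, t] for t ∈ {x}.
For T ::= λ: FIRST(λ) = {λ}, so it goes in M[T, t] for t ∈ {}; since λ ∈ FIRST, also for every t ∈ FOLLOW(T) = {e}.

T ::= λ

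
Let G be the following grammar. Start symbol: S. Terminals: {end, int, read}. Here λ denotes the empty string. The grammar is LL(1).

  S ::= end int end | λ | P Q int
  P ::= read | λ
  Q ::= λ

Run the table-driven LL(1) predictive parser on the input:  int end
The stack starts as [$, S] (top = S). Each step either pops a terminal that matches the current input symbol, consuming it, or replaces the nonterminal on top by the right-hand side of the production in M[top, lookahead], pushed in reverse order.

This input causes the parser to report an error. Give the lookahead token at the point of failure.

     Stack      Input      Action
  1  $ S        int end $  expand S ::= P Q int
  2  $ int Q P  int end $  expand P ::= λ
  3  $ int Q    int end $  expand Q ::= λ
  4  $ int      int end $  match int
  5  $          end $      error: stack empty but input remains

end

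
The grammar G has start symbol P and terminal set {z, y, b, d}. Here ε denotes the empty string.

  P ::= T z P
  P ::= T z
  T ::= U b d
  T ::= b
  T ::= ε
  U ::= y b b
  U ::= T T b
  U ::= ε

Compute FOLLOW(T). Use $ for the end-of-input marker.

FIRST(P) = {b, y, z}  (via T z P, T z)
FIRST(T) = {ε, b, y}  (via U b d)
FIRST(U) = {ε, b, y}  (via T T b)
FOLLOW(P) includes $ since P is the start symbol.
FOLLOW(P): in P::=T z P, the suffix after P is empty (adds nothing new). Thus FOLLOW(P) = {$}.
FOLLOW(T): in P::=T z P, T is followed by z P with FIRST {z}; in P::=T z, T is followed by z with FIRST {z}; in U::=T T b (occurrence 1), T is followed by T b with FIRST {b, y}; in U::=T T b (occurrence 2), T is followed by b with FIRST {b}. Thus FOLLOW(T) = {b, y, z}.
FOLLOW(U): in T::=U b d, U is followed by b d with FIRST {b}. Thus FOLLOW(U) = {b}.

{b, y, z}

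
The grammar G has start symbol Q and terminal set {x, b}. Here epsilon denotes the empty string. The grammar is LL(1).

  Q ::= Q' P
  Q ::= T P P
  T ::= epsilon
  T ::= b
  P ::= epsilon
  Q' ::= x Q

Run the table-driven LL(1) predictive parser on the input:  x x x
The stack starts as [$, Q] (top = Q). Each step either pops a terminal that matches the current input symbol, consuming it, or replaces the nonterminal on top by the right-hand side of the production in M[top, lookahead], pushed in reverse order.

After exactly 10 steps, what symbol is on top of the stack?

      Stack        Input    Action
   1  $ Q          x x x $  expand Q ::= Q' P
   2  $ P Q'       x x x $  expand Q' ::= x Q
   3  $ P Q x      x x x $  match x
   4  $ P Q        x x $    expand Q ::= Q' P
   5  $ P P Q'     x x $    expand Q' ::= x Q
   6  $ P P Q x    x x $    match x
   7  $ P P Q      x $      expand Q ::= Q' P
   8  $ P P P Q'   x $      expand Q' ::= x Q
   9  $ P P P Q x  x $      match x
  10  $ P P P Q    $        expand Q ::= T P P
Stack after step 10: $ P P P P P T (top = T).

T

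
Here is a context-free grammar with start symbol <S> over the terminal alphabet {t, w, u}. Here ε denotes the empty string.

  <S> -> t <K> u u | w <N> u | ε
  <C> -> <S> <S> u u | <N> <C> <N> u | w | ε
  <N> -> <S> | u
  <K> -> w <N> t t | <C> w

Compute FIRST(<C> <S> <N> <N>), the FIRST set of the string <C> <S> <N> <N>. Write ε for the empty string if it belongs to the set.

{ε, t, u, w}

FIRST(<S>) = {ε, t, w}
FIRST(<N>) = {ε, t, u, w}  (via <S>)
FIRST(<C>) = {ε, t, u, w}  (via <S> <S> u u, <N> <C> <N> u)
FIRST(<K>) = {t, u, w}  (via <C> w)
FIRST(<C> <S> <N> <N>): take FIRST of each symbol in turn, carrying on past any symbol whose FIRST contains ε; result {ε, t, u, w}.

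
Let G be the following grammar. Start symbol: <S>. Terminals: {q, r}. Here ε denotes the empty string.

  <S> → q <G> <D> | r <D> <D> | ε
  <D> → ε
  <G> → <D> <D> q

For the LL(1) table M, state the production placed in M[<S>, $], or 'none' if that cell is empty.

FIRST(<S>) = {ε, q, r}
FIRST(<D>) = {ε}
FIRST(<G>) = {q}  (via <D> <D> q)
FOLLOW(<S>) includes $ since <S> is the start symbol.
FOLLOW(<S>): <S> appears on no right-hand side. Thus FOLLOW(<S>) = {$}.
For <S> → q <G> <D>: FIRST(q <G> <D>) = {q}, so it goes in M[<S>, t] for t ∈ {q}.
For <S> → r <D> <D>: FIRST(r <D> <D>) = {r}, so it goes in M[<S>, t] for t ∈ {r}.
For <S> → ε: FIRST(ε) = {ε}, so it goes in M[<S>, t] for t ∈ {}; since ε ∈ FIRST, also for every t ∈ FOLLOW(<S>) = {$}.

<S> → ε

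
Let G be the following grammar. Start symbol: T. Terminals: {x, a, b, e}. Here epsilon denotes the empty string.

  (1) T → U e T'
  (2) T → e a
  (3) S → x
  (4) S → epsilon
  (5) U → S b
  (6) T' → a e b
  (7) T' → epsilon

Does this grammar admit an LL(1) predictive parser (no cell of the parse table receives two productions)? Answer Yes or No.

FIRST(T) = {b, e, x}
FIRST(S) = {epsilon, x}
FIRST(U) = {b, x}
FIRST(T') = {epsilon, a}
FOLLOW(T) = {$}
FOLLOW(S) = {b}
FOLLOW(U) = {e}
FOLLOW(T') = {$}
Each cell of M receives at most one production.

Yes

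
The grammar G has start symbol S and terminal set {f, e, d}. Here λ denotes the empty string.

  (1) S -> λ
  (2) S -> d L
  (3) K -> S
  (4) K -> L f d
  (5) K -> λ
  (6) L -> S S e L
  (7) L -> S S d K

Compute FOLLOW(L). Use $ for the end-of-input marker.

FIRST(S): from S->λ we get {λ}; from S->d L we get {d}. So FIRST(S) = {λ, d}.
FIRST(L): from L->S S e L we get {d, e}; from L->S S d K we get {d}. So FIRST(L) = {d, e}.
FIRST(K): from K->S we get {λ, d}; from K->L f d we get {d, e}; from K->λ we get {λ}. So FIRST(K) = {λ, d, e}.
FOLLOW(S) includes $ since S is the start symbol.
FOLLOW(S): in K->S, the suffix after S is empty, so FOLLOW(S) ⊇ FOLLOW(K) = {$, d, e, f}; in L->S S e L (occurrence 1), S is followed by S e L with FIRST {d, e}; in L->S S e L (occurrence 2), S is followed by e L with FIRST {e}; in L->S S d K (occurrence 1), S is followed by S d K with FIRST {d}; in L->S S d K (occurrence 2), S is followed by d K with FIRST {d}. Thus FOLLOW(S) = {$, d, e, f}.
FOLLOW(L): in S->d L, the suffix after L is empty, so FOLLOW(L) ⊇ FOLLOW(S) = {$, d, e, f}; in K->L f d, L is followed by f d with FIRST {f}; in L->S S e L, the suffix after L is empty (adds nothing new). Thus FOLLOW(L) = {$, d, e, f}.
FOLLOW(K): in L->S S d K, the suffix after K is empty, so FOLLOW(K) ⊇ FOLLOW(L) = {$, d, e, f}. Thus FOLLOW(K) = {$, d, e, f}.

{$, d, e, f}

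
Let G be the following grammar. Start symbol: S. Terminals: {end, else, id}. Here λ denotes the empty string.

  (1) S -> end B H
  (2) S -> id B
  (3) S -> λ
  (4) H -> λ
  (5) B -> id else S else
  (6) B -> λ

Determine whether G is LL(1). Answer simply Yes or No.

Yes

FIRST(S) = {λ, end, id}
FIRST(H) = {λ}
FIRST(B) = {λ, id}
FOLLOW(S) = {$, else}
FOLLOW(H) = {$, else}
FOLLOW(B) = {$, else}
Each cell of M receives at most one production.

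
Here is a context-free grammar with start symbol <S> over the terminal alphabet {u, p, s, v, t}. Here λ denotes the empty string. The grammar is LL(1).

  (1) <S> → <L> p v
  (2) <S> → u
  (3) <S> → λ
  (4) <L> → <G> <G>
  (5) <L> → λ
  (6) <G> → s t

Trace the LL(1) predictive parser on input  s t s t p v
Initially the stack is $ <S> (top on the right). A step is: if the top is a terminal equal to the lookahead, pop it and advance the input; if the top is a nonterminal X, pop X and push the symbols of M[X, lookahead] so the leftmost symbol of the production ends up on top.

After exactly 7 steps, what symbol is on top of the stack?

     Stack          Input          Action
  1  $ <S>          s t s t p v $  expand <S> → <L> p v
  2  $ v p <L>      s t s t p v $  expand <L> → <G> <G>
  3  $ v p <G> <G>  s t s t p v $  expand <G> → s t
  4  $ v p <G> t s  s t s t p v $  match s
  5  $ v p <G> t    t s t p v $    match t
  6  $ v p <G>      s t p v $      expand <G> → s t
  7  $ v p t s      s t p v $      match s
Stack after step 7: $ v p t (top = t).

t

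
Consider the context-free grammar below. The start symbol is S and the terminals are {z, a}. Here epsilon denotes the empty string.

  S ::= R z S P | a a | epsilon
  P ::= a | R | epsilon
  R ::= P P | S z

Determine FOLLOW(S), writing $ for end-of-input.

FIRST(S): from S::=R z S P we get {a, z}; from S::=a a we get {a}; from S::=epsilon we get {epsilon}. So FIRST(S) = {epsilon, a, z}.
FIRST(P): from P::=a we get {a}; from P::=R we get {epsilon, a, z}; from P::=epsilon we get {epsilon}. So FIRST(P) = {epsilon, a, z}.
FIRST(R): from R::=P P we get {epsilon, a, z}; from R::=S z we get {a, z}. So FIRST(R) = {epsilon, a, z}.
FOLLOW(S) includes $ since S is the start symbol.
FOLLOW(S): in S::=R z S P, S is followed by P with FIRST {epsilon, a, z}; in S::=R z S P, the suffix after S is nullable (adds nothing new); in R::=S z, S is followed by z with FIRST {z}. Thus FOLLOW(S) = {$, a, z}.
FOLLOW(P): in S::=R z S P, the suffix after P is empty, so FOLLOW(P) ⊇ FOLLOW(S) = {$, a, z}; in R::=P P (occurrence 1), P is followed by P with FIRST {epsilon, a, z}; in R::=P P (occurrence 1), the suffix after P is nullable, so FOLLOW(P) ⊇ FOLLOW(R) = {$, a, z}; in R::=P P (occurrence 2), the suffix after P is empty, so FOLLOW(P) ⊇ FOLLOW(R) = {$, a, z}. Thus FOLLOW(P) = {$, a, z}.
FOLLOW(R): in S::=R z S P, R is followed by z S P with FIRST {z}; in P::=R, the suffix after R is empty, so FOLLOW(R) ⊇ FOLLOW(P) = {$, a, z}. Thus FOLLOW(R) = {$, a, z}.

{$, a, z}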